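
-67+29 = -38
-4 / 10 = -2 / 5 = -0.40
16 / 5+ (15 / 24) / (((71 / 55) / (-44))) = -12853 / 710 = -18.10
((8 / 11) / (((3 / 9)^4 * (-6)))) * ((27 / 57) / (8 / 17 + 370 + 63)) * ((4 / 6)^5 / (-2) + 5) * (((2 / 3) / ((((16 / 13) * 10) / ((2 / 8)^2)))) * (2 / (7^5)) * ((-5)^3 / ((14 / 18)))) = 1806675 / 527108932448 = 0.00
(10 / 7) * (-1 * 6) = -8.57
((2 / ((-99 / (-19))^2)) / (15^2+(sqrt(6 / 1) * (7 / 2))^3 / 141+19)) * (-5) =-0.00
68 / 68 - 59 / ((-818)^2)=669065 / 669124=1.00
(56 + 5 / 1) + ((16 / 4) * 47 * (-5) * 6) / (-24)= 296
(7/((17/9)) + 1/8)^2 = 14.68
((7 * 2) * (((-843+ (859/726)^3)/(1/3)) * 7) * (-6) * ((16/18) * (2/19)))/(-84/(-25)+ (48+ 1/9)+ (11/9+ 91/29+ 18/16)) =104568112634507200/42888901880187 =2438.12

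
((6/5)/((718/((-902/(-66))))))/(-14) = -41/25130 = -0.00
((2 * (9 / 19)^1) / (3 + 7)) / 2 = 9 / 190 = 0.05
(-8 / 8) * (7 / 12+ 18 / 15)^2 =-11449 / 3600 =-3.18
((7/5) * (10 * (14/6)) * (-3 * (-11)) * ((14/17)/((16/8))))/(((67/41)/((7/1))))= 2165702/1139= 1901.41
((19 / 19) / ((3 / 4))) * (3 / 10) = 2 / 5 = 0.40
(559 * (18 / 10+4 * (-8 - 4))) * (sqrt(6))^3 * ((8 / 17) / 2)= -3099096 * sqrt(6) / 85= -89308.28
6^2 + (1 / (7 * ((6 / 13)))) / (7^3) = 518629 / 14406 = 36.00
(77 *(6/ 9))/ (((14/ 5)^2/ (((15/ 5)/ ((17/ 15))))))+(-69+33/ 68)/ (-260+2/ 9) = 399633/ 22712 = 17.60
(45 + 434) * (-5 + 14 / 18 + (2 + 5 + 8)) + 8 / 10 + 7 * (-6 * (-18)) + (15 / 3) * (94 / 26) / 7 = 24250336 / 4095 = 5921.94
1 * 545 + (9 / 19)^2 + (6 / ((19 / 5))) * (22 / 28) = 1380917 / 2527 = 546.46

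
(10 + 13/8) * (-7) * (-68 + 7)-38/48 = 59557/12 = 4963.08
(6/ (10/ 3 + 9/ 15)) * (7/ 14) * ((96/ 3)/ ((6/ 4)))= 960/ 59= 16.27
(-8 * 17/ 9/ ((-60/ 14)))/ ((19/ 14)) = 2.60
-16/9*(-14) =224/9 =24.89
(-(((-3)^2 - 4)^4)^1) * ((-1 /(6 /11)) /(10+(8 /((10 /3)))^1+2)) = 34375 /432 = 79.57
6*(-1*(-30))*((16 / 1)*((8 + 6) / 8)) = 5040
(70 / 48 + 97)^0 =1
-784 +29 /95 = -74451 /95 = -783.69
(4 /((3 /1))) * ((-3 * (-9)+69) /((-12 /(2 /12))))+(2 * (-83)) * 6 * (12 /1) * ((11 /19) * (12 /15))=-4734512 /855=-5537.44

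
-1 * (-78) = 78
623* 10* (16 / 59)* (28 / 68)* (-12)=-8373120 / 1003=-8348.08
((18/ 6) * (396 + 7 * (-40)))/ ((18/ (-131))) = -7598/ 3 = -2532.67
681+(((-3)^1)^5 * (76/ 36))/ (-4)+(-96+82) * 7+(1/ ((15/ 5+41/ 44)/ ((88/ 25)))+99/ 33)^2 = 54352788761/ 74822500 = 726.42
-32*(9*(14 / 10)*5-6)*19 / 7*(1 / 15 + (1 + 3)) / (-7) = 704672 / 245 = 2876.21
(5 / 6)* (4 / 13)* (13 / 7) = 0.48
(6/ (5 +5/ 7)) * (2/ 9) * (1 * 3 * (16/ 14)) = 0.80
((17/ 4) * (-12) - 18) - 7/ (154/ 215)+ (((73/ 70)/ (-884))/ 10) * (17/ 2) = -63082003/ 800800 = -78.77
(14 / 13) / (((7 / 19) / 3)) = 114 / 13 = 8.77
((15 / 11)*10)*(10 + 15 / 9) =1750 / 11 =159.09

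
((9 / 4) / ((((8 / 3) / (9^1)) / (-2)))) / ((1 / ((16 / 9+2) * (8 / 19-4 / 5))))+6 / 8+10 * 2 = 16147 / 380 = 42.49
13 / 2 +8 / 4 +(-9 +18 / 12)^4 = 50761 / 16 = 3172.56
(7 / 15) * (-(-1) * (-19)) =-133 / 15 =-8.87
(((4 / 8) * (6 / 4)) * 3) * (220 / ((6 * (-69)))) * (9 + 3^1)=-14.35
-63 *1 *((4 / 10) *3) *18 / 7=-972 / 5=-194.40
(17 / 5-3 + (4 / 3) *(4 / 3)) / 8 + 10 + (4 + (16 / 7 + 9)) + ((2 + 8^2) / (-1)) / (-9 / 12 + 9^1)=22123 / 1260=17.56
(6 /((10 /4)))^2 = 144 /25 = 5.76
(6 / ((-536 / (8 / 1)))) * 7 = -42 / 67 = -0.63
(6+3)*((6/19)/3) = 18/19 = 0.95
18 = 18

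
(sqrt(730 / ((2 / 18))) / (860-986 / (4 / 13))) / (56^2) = -sqrt(730) / 2450784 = -0.00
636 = 636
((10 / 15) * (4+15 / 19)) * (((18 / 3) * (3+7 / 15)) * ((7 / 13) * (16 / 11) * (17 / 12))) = 693056 / 9405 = 73.69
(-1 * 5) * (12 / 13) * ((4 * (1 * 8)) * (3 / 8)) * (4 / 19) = -2880 / 247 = -11.66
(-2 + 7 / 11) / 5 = -3 / 11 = -0.27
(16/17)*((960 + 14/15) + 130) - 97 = 237089/255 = 929.76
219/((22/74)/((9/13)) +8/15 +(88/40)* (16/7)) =2552445/69829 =36.55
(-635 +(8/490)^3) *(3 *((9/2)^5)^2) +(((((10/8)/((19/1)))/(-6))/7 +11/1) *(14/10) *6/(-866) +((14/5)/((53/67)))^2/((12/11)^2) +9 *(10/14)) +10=-20316742144757686660630122631/3132088000481664000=-6486644737.20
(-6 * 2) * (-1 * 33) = 396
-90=-90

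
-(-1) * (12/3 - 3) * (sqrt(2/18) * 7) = 7/3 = 2.33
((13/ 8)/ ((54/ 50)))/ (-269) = -325/ 58104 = -0.01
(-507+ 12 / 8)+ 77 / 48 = -24187 / 48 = -503.90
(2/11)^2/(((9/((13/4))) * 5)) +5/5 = 5458/5445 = 1.00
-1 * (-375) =375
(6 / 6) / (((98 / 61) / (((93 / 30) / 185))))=1891 / 181300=0.01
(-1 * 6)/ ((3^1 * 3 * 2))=-1/ 3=-0.33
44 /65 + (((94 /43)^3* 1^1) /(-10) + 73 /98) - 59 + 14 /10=-28981059493 /506459590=-57.22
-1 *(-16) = 16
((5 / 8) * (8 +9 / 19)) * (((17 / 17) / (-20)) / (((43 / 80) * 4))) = -805 / 6536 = -0.12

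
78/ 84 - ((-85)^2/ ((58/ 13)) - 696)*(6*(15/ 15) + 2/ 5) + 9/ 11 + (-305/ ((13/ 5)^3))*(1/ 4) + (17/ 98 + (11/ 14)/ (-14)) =-1015165459556/ 171706535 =-5912.21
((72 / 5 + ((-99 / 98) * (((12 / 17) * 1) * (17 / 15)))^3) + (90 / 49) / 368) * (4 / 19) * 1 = 2.92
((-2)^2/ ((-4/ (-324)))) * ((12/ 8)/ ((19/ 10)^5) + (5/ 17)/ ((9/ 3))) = 2163293460/ 42093683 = 51.39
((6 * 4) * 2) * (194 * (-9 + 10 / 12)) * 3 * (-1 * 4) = 912576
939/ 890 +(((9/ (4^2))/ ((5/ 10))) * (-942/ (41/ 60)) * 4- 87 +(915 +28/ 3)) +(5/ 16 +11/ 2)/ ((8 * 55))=-413464815721/ 77066880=-5365.01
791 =791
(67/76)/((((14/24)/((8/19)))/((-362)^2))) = 210718752/2527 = 83386.92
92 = 92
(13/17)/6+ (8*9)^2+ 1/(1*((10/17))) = 1322386/255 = 5185.83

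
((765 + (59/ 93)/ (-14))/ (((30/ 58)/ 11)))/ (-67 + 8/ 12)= -317714749/ 1295490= -245.25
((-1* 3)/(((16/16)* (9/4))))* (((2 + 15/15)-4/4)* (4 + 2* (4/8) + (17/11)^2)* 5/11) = -11920/1331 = -8.96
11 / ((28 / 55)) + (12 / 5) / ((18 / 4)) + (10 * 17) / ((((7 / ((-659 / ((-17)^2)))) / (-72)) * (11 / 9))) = 36851159 / 11220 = 3284.42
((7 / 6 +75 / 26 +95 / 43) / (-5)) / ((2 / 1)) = -10499 / 16770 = -0.63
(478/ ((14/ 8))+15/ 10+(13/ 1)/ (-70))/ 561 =0.49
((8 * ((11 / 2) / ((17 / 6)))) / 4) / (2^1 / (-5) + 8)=165 / 323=0.51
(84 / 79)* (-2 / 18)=-28 / 237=-0.12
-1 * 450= -450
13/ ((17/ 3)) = 39/ 17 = 2.29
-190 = -190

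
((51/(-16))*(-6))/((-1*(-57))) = 51/152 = 0.34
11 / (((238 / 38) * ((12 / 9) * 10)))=0.13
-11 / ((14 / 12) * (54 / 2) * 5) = -22 / 315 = -0.07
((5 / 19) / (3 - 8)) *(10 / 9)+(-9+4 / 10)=-7403 / 855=-8.66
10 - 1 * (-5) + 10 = 25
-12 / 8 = -3 / 2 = -1.50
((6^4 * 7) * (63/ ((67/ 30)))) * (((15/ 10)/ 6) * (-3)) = -12859560/ 67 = -191933.73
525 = 525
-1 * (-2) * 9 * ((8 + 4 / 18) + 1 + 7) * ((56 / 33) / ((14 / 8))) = 9344 / 33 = 283.15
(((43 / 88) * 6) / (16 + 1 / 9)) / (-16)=-1161 / 102080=-0.01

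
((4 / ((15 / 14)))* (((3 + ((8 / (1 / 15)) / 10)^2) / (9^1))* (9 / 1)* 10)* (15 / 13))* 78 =493920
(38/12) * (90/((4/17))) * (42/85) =1197/2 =598.50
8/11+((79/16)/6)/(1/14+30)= 167747/222288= 0.75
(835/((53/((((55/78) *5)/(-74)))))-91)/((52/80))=-140339905/994227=-141.15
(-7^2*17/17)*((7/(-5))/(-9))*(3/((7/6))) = -98/5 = -19.60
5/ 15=1/ 3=0.33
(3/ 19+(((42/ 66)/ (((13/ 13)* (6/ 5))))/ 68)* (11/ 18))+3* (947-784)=68255801/ 139536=489.16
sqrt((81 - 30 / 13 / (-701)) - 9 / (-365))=2*sqrt(224121400205235) / 3326245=9.00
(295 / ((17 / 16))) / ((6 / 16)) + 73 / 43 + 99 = 1844510 / 2193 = 841.09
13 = 13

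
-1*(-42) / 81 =14 / 27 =0.52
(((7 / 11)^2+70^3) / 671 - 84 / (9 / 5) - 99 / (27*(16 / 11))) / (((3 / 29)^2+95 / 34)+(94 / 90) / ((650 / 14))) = 125487845784097875 / 767967515341928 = 163.40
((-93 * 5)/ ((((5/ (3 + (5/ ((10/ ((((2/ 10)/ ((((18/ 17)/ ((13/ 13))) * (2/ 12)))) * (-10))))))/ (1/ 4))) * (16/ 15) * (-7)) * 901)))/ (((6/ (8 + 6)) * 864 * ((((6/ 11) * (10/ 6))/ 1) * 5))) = -20119/ 124554240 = -0.00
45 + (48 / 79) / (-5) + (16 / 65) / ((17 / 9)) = 3929043 / 87295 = 45.01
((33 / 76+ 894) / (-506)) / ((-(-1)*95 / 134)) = -4554459 / 1826660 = -2.49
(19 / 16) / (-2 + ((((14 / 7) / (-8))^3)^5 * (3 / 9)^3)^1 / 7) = -240987930624 / 405874409473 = -0.59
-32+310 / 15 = -11.33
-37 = -37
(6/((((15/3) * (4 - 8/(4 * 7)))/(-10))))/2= -21/13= -1.62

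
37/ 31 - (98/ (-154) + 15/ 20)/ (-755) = 245859/ 205964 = 1.19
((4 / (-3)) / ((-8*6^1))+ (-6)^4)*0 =0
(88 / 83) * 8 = 704 / 83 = 8.48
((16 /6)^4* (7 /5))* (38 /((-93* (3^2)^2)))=-1089536 /3050865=-0.36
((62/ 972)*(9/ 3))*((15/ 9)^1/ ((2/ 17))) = 2635/ 972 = 2.71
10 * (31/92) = 155/46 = 3.37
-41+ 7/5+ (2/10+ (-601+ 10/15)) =-9596/15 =-639.73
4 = 4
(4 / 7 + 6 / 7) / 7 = 10 / 49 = 0.20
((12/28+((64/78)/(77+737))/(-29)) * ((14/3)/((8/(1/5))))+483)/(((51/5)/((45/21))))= 66706837495/657332676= 101.48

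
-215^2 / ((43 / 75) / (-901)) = 72643125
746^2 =556516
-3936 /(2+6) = -492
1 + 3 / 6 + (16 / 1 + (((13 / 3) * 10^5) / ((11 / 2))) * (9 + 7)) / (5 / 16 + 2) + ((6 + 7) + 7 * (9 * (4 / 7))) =1331340217 / 2442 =545184.36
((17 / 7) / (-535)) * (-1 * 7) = 17 / 535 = 0.03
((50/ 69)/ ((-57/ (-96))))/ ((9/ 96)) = 51200/ 3933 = 13.02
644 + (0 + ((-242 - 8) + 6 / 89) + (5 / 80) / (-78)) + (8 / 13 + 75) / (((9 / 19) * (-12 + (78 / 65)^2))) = 4166981633 / 10996128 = 378.95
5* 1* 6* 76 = 2280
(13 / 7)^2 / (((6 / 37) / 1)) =6253 / 294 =21.27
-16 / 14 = -8 / 7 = -1.14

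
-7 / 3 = -2.33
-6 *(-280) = 1680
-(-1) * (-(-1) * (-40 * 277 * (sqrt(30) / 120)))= -277 * sqrt(30) / 3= -505.73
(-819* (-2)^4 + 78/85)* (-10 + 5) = 1113762/17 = 65515.41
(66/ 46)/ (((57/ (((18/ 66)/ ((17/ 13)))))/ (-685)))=-26715/ 7429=-3.60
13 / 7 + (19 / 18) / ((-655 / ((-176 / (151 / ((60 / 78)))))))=30110309 / 16200639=1.86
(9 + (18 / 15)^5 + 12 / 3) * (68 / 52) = 822817 / 40625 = 20.25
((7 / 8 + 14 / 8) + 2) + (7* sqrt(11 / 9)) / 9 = 7* sqrt(11) / 27 + 37 / 8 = 5.48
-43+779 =736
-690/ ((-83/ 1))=690/ 83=8.31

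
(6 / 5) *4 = 24 / 5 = 4.80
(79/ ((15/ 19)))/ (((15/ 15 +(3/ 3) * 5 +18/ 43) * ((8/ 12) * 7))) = 3.34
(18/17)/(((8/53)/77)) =540.13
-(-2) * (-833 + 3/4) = -3329/2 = -1664.50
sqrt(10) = 3.16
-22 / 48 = -11 / 24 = -0.46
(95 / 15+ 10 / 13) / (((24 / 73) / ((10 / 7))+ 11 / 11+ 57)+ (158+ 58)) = 101105 / 3903666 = 0.03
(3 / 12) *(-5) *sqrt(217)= -5 *sqrt(217) / 4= -18.41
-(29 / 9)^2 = -841 / 81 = -10.38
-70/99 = -0.71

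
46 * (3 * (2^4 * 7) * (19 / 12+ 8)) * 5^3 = 18515000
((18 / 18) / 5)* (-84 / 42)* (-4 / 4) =2 / 5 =0.40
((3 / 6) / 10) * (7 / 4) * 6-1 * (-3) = 141 / 40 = 3.52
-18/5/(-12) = 3/10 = 0.30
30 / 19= 1.58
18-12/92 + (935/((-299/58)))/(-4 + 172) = 421697/25116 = 16.79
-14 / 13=-1.08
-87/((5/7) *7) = -87/5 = -17.40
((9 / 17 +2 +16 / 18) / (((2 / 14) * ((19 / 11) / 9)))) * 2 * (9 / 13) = 724878 / 4199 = 172.63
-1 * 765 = -765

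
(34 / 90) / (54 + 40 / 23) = 391 / 57690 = 0.01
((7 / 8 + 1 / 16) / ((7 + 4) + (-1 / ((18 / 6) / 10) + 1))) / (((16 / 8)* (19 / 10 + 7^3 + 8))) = 225 / 1468064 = 0.00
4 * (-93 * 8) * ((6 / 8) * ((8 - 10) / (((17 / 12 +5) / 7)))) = 53568 / 11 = 4869.82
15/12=5/4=1.25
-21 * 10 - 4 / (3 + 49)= -2731 / 13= -210.08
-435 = -435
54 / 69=18 / 23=0.78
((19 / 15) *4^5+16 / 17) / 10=165496 / 1275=129.80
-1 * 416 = -416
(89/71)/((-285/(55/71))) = -0.00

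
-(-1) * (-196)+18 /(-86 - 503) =-115462 /589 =-196.03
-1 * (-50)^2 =-2500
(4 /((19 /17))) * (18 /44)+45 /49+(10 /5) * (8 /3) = 237053 /30723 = 7.72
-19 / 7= -2.71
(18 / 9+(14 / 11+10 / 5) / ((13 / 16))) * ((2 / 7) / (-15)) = -1724 / 15015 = -0.11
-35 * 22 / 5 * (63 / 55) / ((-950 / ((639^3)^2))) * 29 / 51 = 290215418354690066343 / 40375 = 7187997977825140.96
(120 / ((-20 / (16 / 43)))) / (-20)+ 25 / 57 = 6743 / 12255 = 0.55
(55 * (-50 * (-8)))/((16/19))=26125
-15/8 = -1.88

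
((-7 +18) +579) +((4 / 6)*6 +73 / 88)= 52345 / 88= 594.83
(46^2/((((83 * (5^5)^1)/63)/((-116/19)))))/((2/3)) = -23195592/4928125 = -4.71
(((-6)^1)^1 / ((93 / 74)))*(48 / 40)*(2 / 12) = -148 / 155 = -0.95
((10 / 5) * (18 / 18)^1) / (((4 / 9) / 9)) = 81 / 2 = 40.50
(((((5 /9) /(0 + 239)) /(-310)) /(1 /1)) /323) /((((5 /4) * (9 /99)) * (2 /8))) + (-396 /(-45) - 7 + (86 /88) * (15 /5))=22421015611 /4738351860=4.73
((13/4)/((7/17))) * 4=221/7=31.57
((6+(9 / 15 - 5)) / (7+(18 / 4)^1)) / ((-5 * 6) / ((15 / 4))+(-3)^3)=-16 / 4025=-0.00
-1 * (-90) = 90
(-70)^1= -70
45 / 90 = 1 / 2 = 0.50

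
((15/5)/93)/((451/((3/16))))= 3/223696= 0.00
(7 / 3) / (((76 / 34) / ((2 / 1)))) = 2.09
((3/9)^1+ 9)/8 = 7/6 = 1.17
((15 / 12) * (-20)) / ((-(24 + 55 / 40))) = 200 / 203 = 0.99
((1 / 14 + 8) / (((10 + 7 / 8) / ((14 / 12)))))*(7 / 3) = 1582 / 783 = 2.02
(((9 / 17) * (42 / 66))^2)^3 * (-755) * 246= -11612490065277570 / 42761175875209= -271.57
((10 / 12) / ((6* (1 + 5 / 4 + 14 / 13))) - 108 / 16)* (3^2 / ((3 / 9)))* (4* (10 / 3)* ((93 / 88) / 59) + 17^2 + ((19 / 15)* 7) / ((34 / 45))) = -832399991415 / 15269672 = -54513.29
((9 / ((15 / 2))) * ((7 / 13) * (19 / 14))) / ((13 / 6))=342 / 845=0.40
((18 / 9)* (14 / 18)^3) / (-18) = -343 / 6561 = -0.05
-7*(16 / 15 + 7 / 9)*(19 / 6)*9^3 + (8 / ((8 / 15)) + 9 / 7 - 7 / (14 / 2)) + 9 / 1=-2084671 / 70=-29781.01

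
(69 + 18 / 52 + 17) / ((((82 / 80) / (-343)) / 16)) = -246411200 / 533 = -462309.94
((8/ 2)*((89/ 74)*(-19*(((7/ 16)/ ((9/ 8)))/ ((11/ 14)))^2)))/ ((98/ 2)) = -165718/ 362637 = -0.46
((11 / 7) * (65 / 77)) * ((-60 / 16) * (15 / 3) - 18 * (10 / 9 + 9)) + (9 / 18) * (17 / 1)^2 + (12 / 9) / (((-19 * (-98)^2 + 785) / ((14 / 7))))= -13012529297 / 106834308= -121.80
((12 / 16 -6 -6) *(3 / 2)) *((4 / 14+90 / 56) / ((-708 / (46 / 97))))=54855 / 2563904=0.02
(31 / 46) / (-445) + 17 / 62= 86517 / 317285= 0.27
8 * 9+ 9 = 81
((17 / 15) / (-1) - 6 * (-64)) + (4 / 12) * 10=1931 / 5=386.20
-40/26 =-20/13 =-1.54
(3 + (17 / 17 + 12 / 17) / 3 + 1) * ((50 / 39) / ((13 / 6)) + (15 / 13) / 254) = 5963635 / 2189226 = 2.72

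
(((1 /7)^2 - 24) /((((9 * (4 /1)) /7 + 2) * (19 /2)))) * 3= -141 /133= -1.06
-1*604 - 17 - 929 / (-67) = -40678 / 67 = -607.13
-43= -43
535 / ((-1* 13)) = -535 / 13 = -41.15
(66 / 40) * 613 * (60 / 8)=60687 / 8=7585.88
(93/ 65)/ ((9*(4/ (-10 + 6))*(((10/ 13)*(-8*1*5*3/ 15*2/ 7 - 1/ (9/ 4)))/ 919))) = 598269/ 8600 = 69.57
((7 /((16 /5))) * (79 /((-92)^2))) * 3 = 8295 /135424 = 0.06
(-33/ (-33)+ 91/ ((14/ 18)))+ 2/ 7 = 828/ 7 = 118.29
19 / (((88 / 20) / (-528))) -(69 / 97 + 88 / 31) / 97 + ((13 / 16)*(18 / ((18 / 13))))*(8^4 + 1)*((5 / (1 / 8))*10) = 5048247407380 / 291679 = 17307544.96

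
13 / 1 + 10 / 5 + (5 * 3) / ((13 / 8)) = 315 / 13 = 24.23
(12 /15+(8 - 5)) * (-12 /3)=-76 /5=-15.20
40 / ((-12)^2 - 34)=4 / 11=0.36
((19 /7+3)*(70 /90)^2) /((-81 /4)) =-1120 /6561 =-0.17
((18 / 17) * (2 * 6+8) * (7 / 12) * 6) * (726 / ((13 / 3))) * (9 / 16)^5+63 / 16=20369930931 / 28966912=703.21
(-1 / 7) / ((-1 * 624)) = 1 / 4368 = 0.00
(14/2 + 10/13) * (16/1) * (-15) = -1864.62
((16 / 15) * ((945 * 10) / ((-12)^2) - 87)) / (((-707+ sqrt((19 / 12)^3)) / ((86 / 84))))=372552 * sqrt(57) / 30230627455+ 142589376 / 4318661065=0.03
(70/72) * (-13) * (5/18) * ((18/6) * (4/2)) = -21.06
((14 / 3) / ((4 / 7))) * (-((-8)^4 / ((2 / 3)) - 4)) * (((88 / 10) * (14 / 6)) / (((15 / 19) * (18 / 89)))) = -6448407.90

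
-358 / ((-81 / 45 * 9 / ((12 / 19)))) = 7160 / 513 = 13.96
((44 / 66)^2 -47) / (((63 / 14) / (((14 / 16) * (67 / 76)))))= -196511 / 24624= -7.98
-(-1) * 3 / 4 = 3 / 4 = 0.75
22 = 22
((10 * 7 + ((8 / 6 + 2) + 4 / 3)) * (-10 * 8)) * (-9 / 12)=4480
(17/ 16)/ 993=17/ 15888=0.00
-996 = -996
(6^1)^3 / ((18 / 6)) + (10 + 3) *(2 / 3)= 242 / 3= 80.67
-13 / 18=-0.72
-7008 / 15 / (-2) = 1168 / 5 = 233.60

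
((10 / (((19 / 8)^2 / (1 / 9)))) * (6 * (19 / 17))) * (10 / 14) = 6400 / 6783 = 0.94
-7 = -7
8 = 8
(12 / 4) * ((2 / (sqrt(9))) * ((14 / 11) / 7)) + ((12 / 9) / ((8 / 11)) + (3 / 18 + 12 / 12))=37 / 11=3.36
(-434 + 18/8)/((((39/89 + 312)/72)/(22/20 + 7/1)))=-37349829/46345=-805.91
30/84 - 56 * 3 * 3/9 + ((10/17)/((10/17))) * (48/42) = -109/2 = -54.50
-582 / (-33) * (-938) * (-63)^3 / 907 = 45501552684 / 9977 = 4560644.75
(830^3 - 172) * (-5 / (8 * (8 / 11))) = -491379305.31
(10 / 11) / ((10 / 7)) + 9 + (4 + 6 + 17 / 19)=4291 / 209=20.53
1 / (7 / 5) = 0.71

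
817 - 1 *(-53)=870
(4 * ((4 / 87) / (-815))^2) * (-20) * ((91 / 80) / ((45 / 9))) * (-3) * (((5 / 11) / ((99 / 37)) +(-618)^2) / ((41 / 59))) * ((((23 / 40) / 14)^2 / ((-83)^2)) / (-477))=-168754770662803 / 3442284837947757913650000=-0.00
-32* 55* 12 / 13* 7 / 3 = -49280 / 13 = -3790.77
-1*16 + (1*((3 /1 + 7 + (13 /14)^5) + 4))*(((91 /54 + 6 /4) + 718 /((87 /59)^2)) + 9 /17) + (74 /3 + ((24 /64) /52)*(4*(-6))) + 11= 13292150513730059 /2698933674528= 4924.96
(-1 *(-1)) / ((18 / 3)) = 1 / 6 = 0.17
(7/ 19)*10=70/ 19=3.68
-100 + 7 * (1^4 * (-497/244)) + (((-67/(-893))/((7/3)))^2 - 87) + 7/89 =-170710573145699/848552721716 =-201.18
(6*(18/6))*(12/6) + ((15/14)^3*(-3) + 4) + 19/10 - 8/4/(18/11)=4567267/123480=36.99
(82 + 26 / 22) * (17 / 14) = 15555 / 154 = 101.01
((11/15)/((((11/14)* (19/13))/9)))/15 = 182/475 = 0.38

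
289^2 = 83521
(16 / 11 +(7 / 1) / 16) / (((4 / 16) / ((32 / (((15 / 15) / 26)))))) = 6296.73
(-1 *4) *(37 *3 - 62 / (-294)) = -65392 / 147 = -444.84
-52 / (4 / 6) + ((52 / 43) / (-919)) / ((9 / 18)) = -3082430 / 39517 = -78.00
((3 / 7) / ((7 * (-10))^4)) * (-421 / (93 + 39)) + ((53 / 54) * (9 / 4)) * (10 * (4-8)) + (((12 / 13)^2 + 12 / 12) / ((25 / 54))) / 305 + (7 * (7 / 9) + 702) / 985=-11840830659354932357 / 135166214743560000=-87.60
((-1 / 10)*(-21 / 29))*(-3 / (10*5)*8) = -126 / 3625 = -0.03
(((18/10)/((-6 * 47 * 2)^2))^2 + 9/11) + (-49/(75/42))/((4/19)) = -8898914186161/68705908480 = -129.52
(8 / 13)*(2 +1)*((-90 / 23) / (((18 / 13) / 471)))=-56520 / 23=-2457.39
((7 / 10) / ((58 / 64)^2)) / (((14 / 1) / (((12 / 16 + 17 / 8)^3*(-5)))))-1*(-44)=61841 / 1682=36.77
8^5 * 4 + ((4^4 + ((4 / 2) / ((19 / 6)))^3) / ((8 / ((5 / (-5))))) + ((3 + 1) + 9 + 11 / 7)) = 6292321626 / 48013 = 131054.54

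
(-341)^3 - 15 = -39651836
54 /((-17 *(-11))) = 54 /187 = 0.29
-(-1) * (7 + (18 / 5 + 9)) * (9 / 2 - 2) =49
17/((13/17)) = 289/13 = 22.23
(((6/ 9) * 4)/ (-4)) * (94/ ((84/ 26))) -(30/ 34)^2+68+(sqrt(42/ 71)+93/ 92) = sqrt(2982)/ 71+81801607/ 1675044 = 49.60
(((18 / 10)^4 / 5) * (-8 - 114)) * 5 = -800442 / 625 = -1280.71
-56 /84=-2 /3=-0.67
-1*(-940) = 940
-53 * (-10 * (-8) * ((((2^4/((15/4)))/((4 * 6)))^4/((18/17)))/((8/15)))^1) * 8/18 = -14761984/4428675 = -3.33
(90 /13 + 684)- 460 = 230.92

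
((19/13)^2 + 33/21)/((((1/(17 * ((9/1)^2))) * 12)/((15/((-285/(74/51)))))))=-730269/22477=-32.49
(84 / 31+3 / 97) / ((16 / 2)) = 8241 / 24056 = 0.34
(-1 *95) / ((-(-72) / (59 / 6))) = -5605 / 432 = -12.97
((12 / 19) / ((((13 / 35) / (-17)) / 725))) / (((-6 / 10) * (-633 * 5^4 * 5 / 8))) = -110432 / 781755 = -0.14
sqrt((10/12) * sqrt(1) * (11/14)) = sqrt(1155)/42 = 0.81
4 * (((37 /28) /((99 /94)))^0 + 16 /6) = 44 /3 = 14.67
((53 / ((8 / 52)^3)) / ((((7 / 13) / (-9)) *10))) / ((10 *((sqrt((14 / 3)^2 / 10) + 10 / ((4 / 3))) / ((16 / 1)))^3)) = -13780.17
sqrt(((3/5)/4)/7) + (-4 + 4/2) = -2 + sqrt(105)/70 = -1.85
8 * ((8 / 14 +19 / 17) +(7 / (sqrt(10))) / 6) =14 * sqrt(10) / 15 +1608 / 119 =16.46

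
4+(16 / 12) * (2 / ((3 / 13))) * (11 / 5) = 1324 / 45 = 29.42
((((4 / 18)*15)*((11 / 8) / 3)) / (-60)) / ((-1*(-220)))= -1 / 8640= -0.00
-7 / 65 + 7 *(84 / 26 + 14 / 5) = 2737 / 65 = 42.11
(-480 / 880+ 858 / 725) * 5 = 5088 / 1595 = 3.19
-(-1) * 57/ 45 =19/ 15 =1.27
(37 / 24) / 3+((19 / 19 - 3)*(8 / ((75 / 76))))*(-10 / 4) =14777 / 360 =41.05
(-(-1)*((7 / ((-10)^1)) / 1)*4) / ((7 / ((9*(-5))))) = 18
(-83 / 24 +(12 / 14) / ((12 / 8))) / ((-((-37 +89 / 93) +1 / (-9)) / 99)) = -405945 / 51352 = -7.91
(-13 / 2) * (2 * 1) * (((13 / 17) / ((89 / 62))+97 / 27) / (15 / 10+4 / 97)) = -32693462 / 939573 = -34.80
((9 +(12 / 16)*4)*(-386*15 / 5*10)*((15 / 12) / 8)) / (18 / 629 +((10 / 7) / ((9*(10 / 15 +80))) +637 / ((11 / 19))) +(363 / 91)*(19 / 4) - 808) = -360909639090 / 5173680011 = -69.76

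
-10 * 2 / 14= -10 / 7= -1.43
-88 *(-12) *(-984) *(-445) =462401280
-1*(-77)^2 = -5929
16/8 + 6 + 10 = 18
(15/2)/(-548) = -15/1096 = -0.01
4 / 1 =4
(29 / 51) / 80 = 29 / 4080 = 0.01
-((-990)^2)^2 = -960596010000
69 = 69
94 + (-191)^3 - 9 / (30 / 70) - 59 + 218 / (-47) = -6967861.64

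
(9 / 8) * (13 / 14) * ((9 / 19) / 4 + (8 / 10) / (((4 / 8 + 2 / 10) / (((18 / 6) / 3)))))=78507 / 59584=1.32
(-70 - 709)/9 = -779/9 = -86.56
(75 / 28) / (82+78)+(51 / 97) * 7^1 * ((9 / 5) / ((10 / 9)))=12991191 / 2172800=5.98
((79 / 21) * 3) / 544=0.02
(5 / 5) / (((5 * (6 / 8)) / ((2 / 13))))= 8 / 195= 0.04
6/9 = 2/3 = 0.67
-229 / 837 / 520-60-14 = -74.00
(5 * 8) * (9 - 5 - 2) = 80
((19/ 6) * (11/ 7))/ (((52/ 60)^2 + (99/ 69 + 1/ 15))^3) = 9655084828125/ 22176266145502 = 0.44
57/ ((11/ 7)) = 399/ 11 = 36.27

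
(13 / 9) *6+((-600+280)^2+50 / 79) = 24271004 / 237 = 102409.30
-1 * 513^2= -263169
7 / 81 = 0.09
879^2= 772641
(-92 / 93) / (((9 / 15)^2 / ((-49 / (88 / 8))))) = 12.24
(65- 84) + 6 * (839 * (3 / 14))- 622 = 3064 / 7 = 437.71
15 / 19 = 0.79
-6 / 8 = -3 / 4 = -0.75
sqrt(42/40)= sqrt(105)/10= 1.02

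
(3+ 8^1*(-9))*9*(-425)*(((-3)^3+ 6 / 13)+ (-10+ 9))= -7268088.46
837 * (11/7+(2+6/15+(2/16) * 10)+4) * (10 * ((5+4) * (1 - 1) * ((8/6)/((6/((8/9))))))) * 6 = 0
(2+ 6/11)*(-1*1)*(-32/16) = 56/11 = 5.09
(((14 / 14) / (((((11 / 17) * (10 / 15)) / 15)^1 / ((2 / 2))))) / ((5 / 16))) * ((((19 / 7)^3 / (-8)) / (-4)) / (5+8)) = 1049427 / 196196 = 5.35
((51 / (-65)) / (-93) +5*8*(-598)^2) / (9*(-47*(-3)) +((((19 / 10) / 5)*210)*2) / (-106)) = 1527612768101 / 135362058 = 11285.38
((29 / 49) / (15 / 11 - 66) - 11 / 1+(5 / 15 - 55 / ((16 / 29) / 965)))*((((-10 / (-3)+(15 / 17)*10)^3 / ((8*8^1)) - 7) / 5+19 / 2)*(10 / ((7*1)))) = -975649453415005585 / 517599957168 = -1884948.87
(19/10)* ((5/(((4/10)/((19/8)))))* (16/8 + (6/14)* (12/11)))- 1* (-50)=233075/1232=189.18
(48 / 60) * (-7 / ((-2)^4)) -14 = -287 / 20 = -14.35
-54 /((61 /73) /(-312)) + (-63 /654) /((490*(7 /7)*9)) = 56305005059 /2792580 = 20162.36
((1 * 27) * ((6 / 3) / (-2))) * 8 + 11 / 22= -431 / 2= -215.50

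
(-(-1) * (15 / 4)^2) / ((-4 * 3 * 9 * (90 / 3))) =-5 / 1152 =-0.00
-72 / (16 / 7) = -63 / 2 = -31.50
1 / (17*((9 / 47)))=47 / 153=0.31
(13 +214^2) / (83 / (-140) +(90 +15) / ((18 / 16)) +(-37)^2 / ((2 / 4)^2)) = 19239780 / 2338871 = 8.23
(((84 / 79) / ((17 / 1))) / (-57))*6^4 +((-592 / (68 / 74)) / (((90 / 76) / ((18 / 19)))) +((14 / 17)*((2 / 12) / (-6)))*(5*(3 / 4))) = -93103331 / 180120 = -516.90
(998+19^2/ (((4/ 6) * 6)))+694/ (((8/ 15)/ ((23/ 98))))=546309/ 392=1393.65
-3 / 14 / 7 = -3 / 98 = -0.03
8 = 8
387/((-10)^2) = 387/100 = 3.87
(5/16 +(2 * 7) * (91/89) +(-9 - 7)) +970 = 968.63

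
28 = 28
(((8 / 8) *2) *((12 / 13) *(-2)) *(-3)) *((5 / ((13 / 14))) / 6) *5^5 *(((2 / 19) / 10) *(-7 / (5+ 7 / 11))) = -40425000 / 99541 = -406.11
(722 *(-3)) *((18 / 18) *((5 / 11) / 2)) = -5415 / 11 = -492.27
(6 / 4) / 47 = 3 / 94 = 0.03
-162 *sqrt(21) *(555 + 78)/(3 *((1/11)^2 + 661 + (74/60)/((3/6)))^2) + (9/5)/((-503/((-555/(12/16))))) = 1332/503-112603198950 *sqrt(21)/1450114498849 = 2.29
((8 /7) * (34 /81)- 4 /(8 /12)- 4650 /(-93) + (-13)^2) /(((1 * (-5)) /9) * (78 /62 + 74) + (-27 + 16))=-3752333 /928242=-4.04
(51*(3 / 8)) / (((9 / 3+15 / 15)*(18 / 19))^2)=1.33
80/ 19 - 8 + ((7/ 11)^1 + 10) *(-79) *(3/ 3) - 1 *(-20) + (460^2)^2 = 9357882867771/ 209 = 44774559175.94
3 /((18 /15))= 5 /2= 2.50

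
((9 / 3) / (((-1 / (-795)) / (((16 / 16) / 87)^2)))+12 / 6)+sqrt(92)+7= 7834 / 841+2*sqrt(23)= 18.91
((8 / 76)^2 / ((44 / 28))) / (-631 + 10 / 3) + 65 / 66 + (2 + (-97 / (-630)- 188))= -62202591076 / 336482685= -184.86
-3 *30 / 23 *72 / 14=-3240 / 161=-20.12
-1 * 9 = -9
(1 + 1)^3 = 8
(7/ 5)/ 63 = 1/ 45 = 0.02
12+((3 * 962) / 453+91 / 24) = 80317 / 3624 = 22.16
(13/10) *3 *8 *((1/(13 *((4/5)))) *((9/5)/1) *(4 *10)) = 216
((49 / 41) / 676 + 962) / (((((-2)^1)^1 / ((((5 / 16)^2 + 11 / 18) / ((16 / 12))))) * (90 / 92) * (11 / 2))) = -1001429645119 / 21073029120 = -47.52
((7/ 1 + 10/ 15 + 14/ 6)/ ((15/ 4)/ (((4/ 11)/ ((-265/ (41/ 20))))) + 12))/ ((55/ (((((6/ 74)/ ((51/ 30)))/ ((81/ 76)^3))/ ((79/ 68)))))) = -303124480/ 64949292819873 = -0.00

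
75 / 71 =1.06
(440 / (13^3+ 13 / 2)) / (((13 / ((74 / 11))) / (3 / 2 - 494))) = -2915600 / 57291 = -50.89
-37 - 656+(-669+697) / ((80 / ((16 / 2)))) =-3451 / 5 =-690.20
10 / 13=0.77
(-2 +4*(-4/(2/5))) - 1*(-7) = -35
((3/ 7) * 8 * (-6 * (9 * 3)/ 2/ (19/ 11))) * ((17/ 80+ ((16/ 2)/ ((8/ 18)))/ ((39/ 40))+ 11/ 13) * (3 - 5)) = 6276.99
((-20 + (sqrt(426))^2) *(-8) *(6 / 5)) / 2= -1948.80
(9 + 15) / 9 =8 / 3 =2.67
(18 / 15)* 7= 42 / 5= 8.40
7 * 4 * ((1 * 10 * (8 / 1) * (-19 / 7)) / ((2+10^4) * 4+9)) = -6080 / 40017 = -0.15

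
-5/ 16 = -0.31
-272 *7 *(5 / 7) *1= -1360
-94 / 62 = -47 / 31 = -1.52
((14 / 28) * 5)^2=25 / 4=6.25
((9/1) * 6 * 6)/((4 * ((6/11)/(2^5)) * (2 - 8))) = -792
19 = 19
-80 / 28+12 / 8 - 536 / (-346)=465 / 2422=0.19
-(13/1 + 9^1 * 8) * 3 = -255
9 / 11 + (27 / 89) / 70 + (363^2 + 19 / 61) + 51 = 131821.13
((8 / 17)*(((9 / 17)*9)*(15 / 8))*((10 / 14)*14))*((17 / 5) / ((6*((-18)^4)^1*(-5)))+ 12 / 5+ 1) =3149279 / 22032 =142.94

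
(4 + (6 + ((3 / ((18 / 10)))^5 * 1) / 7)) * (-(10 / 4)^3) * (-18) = 2516875 / 756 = 3329.20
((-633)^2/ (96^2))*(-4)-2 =-45033/ 256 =-175.91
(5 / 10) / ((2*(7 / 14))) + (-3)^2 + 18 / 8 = 47 / 4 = 11.75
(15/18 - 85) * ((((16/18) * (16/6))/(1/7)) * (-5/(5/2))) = 2793.09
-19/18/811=-19/14598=-0.00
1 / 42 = 0.02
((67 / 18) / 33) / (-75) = -67 / 44550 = -0.00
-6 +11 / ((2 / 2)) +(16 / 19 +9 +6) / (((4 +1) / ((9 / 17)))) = 10784 / 1615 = 6.68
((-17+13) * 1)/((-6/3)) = 2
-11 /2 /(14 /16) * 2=-88 /7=-12.57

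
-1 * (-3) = 3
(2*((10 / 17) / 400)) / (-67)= -0.00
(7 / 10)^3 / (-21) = -49 / 3000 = -0.02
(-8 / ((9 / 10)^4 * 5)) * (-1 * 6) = 32000 / 2187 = 14.63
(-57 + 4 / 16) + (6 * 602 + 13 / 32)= 113781 / 32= 3555.66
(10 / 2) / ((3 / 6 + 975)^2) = 0.00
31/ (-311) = -31/ 311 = -0.10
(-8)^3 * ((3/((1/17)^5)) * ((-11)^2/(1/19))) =-5013889909248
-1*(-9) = 9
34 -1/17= 577/17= 33.94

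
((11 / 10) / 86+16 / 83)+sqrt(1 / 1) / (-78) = 536557 / 2783820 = 0.19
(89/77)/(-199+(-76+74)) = -89/15477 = -0.01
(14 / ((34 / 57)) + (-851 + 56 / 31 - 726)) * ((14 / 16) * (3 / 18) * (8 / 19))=-954051 / 10013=-95.28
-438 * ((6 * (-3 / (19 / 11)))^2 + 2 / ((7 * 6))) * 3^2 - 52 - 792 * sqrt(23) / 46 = -1082400934 / 2527 - 396 * sqrt(23) / 23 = -428416.93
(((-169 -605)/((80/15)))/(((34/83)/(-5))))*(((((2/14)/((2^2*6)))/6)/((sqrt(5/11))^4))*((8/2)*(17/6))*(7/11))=39259/640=61.34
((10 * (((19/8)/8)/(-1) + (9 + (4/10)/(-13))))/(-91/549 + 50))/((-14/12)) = -59418819/39834704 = -1.49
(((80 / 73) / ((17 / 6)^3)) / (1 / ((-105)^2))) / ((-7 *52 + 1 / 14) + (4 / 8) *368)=-2667168000 / 903436831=-2.95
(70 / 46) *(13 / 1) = 19.78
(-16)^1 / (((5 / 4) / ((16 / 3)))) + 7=-919 / 15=-61.27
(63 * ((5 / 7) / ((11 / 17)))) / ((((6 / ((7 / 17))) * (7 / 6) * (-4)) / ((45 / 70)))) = -405 / 616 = -0.66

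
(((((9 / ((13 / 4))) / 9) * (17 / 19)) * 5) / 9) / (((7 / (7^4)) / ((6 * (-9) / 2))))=-1416.44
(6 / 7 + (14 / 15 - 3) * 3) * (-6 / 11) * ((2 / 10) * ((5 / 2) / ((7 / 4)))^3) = 4080 / 2401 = 1.70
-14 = -14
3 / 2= 1.50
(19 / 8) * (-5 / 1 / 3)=-95 / 24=-3.96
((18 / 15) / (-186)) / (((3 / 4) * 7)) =-4 / 3255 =-0.00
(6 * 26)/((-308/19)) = -741/77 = -9.62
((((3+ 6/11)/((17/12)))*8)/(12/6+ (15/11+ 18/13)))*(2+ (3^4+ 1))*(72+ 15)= 50813568/1649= 30814.78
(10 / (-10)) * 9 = -9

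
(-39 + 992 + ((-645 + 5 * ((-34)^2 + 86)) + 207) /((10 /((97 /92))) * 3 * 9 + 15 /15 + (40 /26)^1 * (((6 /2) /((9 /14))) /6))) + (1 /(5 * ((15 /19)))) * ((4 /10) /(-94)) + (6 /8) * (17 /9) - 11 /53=10695692491533523 /10952462428500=976.56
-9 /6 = -3 /2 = -1.50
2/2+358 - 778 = -419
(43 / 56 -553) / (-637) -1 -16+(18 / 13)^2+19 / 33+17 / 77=-205360591 / 15303288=-13.42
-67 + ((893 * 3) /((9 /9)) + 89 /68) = 2613.31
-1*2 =-2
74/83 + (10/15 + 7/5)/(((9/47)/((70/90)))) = 936427/100845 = 9.29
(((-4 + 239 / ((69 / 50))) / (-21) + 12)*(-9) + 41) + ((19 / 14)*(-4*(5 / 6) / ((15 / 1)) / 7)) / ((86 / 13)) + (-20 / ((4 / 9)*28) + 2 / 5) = 37470967 / 8722980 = 4.30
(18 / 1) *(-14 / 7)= -36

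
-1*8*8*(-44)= 2816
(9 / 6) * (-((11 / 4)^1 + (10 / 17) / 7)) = -4.25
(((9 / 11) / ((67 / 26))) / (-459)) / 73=-26 / 2743851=-0.00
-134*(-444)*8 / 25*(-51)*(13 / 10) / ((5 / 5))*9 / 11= -1420050528 / 1375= -1032764.02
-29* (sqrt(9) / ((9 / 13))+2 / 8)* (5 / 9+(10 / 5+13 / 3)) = -915.65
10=10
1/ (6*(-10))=-1/ 60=-0.02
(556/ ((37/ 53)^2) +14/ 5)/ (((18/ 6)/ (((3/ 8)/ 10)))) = 3914093/ 273800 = 14.30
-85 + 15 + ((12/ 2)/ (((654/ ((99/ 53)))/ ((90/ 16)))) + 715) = 29813775/ 46216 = 645.10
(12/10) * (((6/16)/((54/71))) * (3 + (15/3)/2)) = 781/240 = 3.25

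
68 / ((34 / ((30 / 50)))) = 6 / 5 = 1.20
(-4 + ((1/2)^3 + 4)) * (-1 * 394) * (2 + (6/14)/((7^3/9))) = -951313/9604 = -99.05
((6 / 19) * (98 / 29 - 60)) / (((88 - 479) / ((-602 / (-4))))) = 1482726 / 215441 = 6.88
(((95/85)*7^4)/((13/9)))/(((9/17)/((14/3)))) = 638666/39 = 16376.05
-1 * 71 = -71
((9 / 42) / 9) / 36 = 1 / 1512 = 0.00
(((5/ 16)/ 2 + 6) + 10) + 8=773/ 32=24.16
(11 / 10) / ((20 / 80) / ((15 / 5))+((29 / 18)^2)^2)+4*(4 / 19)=68252312 / 68022755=1.00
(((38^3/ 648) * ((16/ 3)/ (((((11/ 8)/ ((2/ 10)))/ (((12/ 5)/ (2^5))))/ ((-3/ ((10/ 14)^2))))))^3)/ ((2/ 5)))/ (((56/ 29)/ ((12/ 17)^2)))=-41079978110976/ 18782177734375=-2.19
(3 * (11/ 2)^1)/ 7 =33/ 14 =2.36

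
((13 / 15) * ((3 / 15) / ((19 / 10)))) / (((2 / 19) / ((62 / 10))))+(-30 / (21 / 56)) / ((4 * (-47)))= 20441 / 3525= 5.80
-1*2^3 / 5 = -8 / 5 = -1.60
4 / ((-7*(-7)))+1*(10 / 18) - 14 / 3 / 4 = -467 / 882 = -0.53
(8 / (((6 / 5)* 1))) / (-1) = -20 / 3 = -6.67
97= 97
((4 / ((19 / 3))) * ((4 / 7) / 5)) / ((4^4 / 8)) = 3 / 1330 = 0.00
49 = 49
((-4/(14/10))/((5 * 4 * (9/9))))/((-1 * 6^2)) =1/252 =0.00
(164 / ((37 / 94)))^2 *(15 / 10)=356479584 / 1369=260394.14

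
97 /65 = 1.49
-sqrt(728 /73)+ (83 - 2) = 81 - 2*sqrt(13286) /73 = 77.84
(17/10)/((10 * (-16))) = -17/1600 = -0.01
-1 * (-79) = 79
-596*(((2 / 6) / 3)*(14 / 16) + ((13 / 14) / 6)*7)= -12665 / 18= -703.61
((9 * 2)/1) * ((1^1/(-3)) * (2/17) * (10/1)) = -120/17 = -7.06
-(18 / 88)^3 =-729 / 85184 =-0.01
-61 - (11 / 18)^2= -19885 / 324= -61.37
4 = 4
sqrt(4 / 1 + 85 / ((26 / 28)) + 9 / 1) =3* sqrt(1963) / 13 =10.22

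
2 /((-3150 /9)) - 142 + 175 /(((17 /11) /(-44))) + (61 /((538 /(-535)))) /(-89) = -729862420769 /142448950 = -5123.68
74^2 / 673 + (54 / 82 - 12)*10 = -2904934 / 27593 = -105.28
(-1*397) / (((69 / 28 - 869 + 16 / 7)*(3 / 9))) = 4764 / 3457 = 1.38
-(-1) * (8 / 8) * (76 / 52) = 19 / 13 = 1.46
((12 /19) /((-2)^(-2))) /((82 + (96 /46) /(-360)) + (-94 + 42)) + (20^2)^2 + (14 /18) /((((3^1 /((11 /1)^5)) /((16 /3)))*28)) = 167953.22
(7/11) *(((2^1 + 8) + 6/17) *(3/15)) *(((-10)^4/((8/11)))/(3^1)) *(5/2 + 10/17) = 5390000/289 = 18650.52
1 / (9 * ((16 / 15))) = 5 / 48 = 0.10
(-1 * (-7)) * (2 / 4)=7 / 2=3.50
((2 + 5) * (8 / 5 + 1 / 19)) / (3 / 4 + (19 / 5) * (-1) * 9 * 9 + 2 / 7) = -30772 / 815993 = -0.04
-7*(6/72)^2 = -7/144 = -0.05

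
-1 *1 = -1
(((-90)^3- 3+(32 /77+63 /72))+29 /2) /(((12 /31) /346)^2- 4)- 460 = 12883048690983649 /70868976640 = 181786.86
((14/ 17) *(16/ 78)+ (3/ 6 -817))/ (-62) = 1082455/ 82212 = 13.17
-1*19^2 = -361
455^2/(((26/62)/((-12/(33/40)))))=-78988000/11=-7180727.27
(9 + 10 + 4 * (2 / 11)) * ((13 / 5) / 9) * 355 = 2023.14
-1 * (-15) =15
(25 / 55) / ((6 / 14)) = 35 / 33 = 1.06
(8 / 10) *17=68 / 5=13.60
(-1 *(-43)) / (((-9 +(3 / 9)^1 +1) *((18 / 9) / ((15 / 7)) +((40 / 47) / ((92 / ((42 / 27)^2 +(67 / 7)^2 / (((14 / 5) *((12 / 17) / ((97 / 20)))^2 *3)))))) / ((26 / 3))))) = -1868653463040 / 494917305383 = -3.78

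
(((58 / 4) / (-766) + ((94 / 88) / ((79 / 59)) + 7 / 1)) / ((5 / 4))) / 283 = 10356014 / 470950205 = 0.02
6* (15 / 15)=6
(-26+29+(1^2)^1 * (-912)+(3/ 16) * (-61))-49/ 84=-44209/ 48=-921.02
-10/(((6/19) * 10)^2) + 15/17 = -737/6120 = -0.12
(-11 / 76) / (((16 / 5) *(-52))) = 55 / 63232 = 0.00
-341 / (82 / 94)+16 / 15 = -239749 / 615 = -389.84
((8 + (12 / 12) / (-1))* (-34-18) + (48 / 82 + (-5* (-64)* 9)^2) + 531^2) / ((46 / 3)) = 1054847703 / 1886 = 559304.19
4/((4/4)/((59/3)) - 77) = -59/1135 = -0.05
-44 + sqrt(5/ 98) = -44 + sqrt(10)/ 14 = -43.77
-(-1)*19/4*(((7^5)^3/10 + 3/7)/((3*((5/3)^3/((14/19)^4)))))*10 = 410360226673803588/857375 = 478623970460.77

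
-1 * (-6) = 6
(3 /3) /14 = 1 /14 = 0.07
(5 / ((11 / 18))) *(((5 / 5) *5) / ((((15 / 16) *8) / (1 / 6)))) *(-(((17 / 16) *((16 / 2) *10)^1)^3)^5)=-873542191012517026672363281250 / 11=-79412926455683366061123930000.00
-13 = -13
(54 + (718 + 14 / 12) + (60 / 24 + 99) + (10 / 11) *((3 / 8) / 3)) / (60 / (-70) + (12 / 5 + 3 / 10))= 4041485 / 8514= 474.69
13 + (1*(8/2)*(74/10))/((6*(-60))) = 5813/450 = 12.92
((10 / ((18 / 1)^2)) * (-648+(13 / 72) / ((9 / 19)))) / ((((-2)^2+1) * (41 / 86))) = -18045251 / 2152008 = -8.39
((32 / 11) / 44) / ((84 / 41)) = 82 / 2541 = 0.03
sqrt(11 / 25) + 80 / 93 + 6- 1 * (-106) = 113.52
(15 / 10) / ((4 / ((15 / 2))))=45 / 16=2.81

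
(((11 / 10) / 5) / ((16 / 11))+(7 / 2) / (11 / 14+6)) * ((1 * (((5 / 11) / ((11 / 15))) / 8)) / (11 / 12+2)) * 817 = 3923793 / 271040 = 14.48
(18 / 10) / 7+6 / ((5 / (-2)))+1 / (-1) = -22 / 7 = -3.14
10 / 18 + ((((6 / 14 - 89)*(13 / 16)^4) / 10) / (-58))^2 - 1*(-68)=109210691859639017 / 1592921765707776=68.56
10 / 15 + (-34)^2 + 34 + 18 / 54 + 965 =2156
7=7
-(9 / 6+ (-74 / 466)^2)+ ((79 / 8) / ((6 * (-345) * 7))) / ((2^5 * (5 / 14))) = -109701040831 / 71922067200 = -1.53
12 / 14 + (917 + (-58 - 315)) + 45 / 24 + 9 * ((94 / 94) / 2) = 30869 / 56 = 551.23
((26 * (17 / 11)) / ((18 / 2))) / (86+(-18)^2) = 221 / 20295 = 0.01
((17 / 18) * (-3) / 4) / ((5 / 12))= -17 / 10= -1.70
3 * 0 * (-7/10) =0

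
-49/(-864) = 49/864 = 0.06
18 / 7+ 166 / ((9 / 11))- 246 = -2554 / 63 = -40.54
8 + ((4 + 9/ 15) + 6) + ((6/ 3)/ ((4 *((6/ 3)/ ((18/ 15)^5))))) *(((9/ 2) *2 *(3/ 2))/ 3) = 66873/ 3125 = 21.40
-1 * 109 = -109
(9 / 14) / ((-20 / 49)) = -63 / 40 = -1.58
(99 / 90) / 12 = 11 / 120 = 0.09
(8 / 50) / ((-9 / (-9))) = 4 / 25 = 0.16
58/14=29/7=4.14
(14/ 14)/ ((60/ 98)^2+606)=2401/ 1455906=0.00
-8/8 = -1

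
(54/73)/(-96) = -9/1168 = -0.01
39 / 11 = 3.55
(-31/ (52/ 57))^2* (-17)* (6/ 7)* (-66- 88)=1751604129/ 676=2591130.37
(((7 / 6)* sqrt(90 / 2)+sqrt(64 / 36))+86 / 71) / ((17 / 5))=2710 / 3621+35* sqrt(5) / 34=3.05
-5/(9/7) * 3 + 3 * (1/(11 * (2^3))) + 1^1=-2807/264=-10.63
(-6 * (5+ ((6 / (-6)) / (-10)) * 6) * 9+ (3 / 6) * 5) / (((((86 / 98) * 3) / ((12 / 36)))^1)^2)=-4.81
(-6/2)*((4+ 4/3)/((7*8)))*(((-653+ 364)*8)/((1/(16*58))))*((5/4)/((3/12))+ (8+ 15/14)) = 422670592/49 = 8625930.45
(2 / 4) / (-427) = -1 / 854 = -0.00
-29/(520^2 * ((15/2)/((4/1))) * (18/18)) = -29/507000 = -0.00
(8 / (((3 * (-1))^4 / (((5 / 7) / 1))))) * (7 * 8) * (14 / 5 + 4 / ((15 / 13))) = 6016 / 243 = 24.76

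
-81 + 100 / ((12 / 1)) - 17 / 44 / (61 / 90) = -294851 / 4026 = -73.24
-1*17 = -17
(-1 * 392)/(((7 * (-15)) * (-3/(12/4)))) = -3.73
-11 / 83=-0.13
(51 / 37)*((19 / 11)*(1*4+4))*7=54264 / 407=133.33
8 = 8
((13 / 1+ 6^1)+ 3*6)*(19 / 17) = 703 / 17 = 41.35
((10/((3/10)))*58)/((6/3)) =2900/3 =966.67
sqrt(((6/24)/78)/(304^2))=sqrt(78)/47424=0.00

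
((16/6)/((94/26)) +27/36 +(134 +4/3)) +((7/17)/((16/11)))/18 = 31487755/230112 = 136.84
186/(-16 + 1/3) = -558/47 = -11.87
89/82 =1.09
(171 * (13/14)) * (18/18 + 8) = 20007/14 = 1429.07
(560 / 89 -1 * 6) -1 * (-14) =1272 / 89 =14.29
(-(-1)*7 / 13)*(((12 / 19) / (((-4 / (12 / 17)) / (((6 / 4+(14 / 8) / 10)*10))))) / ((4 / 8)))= -2.01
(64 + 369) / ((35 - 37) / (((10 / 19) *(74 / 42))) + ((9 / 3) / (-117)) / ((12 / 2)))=-18744570 / 93551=-200.37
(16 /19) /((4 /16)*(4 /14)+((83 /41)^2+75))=376544 /35400363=0.01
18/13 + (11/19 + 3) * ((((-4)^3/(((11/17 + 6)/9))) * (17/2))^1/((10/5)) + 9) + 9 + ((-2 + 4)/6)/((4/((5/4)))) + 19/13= -1706686589/1339728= -1273.91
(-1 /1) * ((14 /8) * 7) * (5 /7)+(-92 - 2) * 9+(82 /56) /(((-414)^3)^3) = -8550671281160905536735094313 /10003710185622586179274752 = -854.75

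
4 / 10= 2 / 5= 0.40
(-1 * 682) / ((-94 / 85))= 28985 / 47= 616.70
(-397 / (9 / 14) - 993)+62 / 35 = -506767 / 315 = -1608.78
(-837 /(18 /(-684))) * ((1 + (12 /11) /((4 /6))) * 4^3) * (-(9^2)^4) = -2541131279081856 /11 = -231011934461986.91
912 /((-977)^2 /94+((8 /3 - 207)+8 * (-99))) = 0.10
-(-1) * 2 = 2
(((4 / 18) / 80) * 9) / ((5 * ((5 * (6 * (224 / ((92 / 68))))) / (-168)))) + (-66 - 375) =-59976023 / 136000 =-441.00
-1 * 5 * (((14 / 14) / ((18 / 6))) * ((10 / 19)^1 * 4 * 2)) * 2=-800 / 57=-14.04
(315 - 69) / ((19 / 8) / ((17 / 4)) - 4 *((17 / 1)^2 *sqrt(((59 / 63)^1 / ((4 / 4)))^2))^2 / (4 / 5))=-33196716 / 49425146759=-0.00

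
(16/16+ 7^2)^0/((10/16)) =8/5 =1.60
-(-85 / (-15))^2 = -289 / 9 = -32.11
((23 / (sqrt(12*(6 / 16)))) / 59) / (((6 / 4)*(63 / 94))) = 4324*sqrt(2) / 33453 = 0.18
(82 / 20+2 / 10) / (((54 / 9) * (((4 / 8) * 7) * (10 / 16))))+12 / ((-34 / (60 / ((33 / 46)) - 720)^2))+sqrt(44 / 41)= -142925.23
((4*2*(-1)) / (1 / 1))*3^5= -1944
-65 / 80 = -13 / 16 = -0.81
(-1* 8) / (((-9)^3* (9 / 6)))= 16 / 2187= 0.01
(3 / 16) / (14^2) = 3 / 3136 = 0.00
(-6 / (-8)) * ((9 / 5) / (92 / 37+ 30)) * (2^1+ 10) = 2997 / 6010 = 0.50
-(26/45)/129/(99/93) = -806/191565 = -0.00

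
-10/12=-5/6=-0.83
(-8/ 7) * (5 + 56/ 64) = -47/ 7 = -6.71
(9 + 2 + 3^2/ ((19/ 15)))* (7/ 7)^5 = 344/ 19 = 18.11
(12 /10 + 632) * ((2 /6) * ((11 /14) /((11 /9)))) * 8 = 37992 /35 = 1085.49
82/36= 2.28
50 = 50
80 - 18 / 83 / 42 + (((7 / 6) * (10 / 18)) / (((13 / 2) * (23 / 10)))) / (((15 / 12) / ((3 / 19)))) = 2376485213 / 29705949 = 80.00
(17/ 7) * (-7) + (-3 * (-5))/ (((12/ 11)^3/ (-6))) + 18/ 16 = -8179/ 96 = -85.20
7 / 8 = 0.88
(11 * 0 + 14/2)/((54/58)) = 7.52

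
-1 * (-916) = 916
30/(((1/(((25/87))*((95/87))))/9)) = 71250/841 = 84.72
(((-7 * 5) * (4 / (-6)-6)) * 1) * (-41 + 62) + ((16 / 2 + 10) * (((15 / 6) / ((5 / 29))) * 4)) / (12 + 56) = 83561 / 17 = 4915.35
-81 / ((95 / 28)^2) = -63504 / 9025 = -7.04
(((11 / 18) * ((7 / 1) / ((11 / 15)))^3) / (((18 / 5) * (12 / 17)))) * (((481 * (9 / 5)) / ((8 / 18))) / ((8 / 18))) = 28397698875 / 30976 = 916764.56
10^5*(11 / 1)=1100000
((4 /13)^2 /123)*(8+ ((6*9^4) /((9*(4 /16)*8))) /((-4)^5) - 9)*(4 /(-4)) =19 /7872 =0.00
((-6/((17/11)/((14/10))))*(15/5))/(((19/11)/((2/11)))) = -2772/1615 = -1.72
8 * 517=4136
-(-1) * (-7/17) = -7/17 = -0.41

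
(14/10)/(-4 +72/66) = -77/160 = -0.48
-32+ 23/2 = -41/2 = -20.50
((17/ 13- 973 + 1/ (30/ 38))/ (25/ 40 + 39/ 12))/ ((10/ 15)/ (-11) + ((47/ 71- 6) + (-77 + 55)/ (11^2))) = 1182327784/ 26346125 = 44.88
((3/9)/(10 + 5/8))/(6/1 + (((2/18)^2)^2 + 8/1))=17496/7807675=0.00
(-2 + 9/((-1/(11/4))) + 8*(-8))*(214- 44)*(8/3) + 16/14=-287972/7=-41138.86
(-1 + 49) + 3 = 51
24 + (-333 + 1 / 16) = -4943 / 16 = -308.94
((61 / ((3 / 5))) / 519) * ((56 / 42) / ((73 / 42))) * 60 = 341600 / 37887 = 9.02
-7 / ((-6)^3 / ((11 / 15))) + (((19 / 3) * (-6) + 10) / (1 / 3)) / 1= -272083 / 3240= -83.98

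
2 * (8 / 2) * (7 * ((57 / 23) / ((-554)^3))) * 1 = -399 / 488840459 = -0.00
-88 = -88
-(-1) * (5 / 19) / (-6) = -5 / 114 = -0.04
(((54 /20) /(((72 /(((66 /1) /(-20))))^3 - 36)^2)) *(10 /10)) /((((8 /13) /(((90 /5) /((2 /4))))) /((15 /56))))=207272637 /532152246746624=0.00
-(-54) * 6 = 324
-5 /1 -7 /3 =-7.33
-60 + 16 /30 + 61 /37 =-32089 /555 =-57.82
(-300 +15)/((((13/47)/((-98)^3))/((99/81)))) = 46226645080/39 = 1185298591.79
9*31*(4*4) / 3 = 1488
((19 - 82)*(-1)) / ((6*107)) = 21 / 214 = 0.10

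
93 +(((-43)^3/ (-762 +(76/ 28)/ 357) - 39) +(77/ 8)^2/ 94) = 1825209281555/ 11455781504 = 159.33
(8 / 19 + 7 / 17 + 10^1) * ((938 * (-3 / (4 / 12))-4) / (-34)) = 14776277 / 5491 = 2691.00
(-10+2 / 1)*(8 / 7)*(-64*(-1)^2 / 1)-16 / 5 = 20368 / 35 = 581.94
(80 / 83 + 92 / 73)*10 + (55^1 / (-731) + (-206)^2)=188052694559 / 4429129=42458.17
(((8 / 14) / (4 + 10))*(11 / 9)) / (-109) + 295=14180333 / 48069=295.00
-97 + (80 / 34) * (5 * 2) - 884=-16277 / 17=-957.47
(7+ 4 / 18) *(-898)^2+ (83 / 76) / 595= 2370263277947 / 406980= 5824028.89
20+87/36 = 269/12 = 22.42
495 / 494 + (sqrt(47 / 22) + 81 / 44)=sqrt(1034) / 22 + 30897 / 10868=4.30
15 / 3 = 5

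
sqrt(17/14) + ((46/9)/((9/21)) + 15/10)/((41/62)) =sqrt(238)/14 + 22475/1107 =21.40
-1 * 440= -440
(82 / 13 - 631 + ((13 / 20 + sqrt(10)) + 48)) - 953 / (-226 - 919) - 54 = -37463163 / 59540 + sqrt(10) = -626.05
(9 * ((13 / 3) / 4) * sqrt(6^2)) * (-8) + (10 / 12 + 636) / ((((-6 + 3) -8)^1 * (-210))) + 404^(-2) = -264518414371 / 565543440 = -467.72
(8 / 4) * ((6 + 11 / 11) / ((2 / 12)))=84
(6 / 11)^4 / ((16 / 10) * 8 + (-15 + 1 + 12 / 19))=-2280 / 14641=-0.16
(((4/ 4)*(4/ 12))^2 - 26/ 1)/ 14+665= 83557/ 126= 663.15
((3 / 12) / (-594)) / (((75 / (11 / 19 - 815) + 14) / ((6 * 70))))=-90265 / 7101963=-0.01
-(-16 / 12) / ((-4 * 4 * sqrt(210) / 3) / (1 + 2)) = -sqrt(210) / 280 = -0.05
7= 7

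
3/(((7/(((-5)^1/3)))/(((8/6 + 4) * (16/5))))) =-256/21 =-12.19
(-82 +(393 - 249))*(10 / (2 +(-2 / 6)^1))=372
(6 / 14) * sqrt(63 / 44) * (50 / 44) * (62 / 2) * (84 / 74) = 20.51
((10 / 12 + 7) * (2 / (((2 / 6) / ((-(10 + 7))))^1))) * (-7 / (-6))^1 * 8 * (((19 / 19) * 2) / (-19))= 44744 / 57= 784.98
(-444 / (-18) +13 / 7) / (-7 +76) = 0.38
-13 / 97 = -0.13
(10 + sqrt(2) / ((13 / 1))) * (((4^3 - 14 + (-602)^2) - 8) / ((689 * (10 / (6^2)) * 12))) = 543669 * sqrt(2) / 44785 + 1087338 / 689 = 1595.31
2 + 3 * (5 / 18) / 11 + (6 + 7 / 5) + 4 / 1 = 13.48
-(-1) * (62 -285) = -223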